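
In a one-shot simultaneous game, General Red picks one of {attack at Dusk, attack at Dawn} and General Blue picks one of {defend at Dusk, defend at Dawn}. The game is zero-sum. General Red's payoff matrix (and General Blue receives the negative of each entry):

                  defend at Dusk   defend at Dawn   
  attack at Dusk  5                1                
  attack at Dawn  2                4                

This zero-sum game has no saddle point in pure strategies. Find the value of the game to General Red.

General Blue's mix must leave General Red indifferent between attack at Dusk and attack at Dawn.
  General Red's payoff from attack at Dusk: q·5 + (1−q)·1 = 4q + 1
  General Red's payoff from attack at Dawn: q·2 + (1−q)·4 = -2q + 4
  4q + 1 = -2q + 4  ⇒  6q = 3  ⇒  q = 1/2.
The value is General Red's expected payoff against this mix (using attack at Dusk): (1/2)·5 + (1/2)·1 = 3.

v = 3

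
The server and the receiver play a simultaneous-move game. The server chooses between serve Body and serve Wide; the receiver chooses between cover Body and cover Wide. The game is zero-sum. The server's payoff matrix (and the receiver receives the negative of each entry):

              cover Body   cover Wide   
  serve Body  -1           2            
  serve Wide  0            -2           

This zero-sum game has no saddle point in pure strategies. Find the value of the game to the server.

For the server to be willing to mix, the server must be indifferent between serve Body and serve Wide, which pins down the receiver's mix.
  the server's payoff from serve Body: q·(-1) + (1−q)·2 = -3q + 2
  the server's payoff from serve Wide: q·0 + (1−q)·(-2) = 2q - 2
  -3q + 2 = 2q - 2  ⇒  -5q = -4  ⇒  q = 4/5.
The value is the server's expected payoff against this mix (using serve Body): (4/5)·(-1) + (1/5)·2 = -2/5.

v = -2/5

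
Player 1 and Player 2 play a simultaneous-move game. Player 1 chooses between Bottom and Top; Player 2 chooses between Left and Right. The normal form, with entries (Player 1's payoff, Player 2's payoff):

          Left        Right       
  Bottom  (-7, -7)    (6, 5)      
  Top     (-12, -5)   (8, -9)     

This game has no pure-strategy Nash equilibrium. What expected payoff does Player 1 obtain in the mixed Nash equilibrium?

16/7

Set Player 1's expected payoff from Bottom equal to that from Top:
  Player 1's expected payoff from Bottom: q·(-7) + (1−q)·6 = -13q + 6
  Player 1's expected payoff from Top: q·(-12) + (1−q)·8 = -20q + 8
  -13q + 6 = -20q + 8  ⇒  7q = 2  ⇒  q = 2/7.
At equilibrium Player 1 is indifferent across rows, so Player 1's payoff equals the payoff from Bottom: (2/7)·(-7) + (5/7)·6 = 16/7.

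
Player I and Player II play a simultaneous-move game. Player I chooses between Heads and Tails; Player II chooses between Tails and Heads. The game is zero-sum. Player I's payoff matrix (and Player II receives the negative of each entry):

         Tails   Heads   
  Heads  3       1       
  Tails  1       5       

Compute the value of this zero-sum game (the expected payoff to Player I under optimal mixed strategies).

v = 7/3

Player I's indifference between Heads and Tails determines Player II's mixing probability q:
  Player I's payoff to Heads: q·3 + (1−q)·1 = 2q + 1
  Player I's payoff to Tails: q·1 + (1−q)·5 = -4q + 5
  2q + 1 = -4q + 5  ⇒  6q = 4  ⇒  q = 2/3.
The value is Player I's expected payoff against this mix (using Heads): (2/3)·3 + (1/3)·1 = 7/3.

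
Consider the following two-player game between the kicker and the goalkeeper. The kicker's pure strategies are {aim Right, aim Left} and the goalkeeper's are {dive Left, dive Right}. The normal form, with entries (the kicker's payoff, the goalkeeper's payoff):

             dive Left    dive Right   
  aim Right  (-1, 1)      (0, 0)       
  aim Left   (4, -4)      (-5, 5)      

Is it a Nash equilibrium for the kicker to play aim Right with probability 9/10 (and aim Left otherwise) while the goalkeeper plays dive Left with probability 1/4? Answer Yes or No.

No

Given the goalkeeper's mix q = 1/4, the kicker's payoff from aim Right is -1/4 but from aim Left is -11/4. The kicker strictly prefers aim Right, so the kicker would not mix.
So the proposed profile is not a Nash equilibrium.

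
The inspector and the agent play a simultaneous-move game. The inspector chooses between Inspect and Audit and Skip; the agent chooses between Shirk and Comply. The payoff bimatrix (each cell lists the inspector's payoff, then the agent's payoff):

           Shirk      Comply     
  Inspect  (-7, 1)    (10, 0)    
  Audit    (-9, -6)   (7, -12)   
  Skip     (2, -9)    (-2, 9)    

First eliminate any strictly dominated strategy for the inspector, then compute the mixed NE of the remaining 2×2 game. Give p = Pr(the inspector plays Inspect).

p = 18/19

The inspector's strategy Audit is strictly dominated by Inspect: -7 > -9 and 10 > 7. Eliminate Audit.
The inspector's mix must leave the agent indifferent between Shirk and Comply.
  the agent's payoff to Shirk: p·1 + (1−p)·(-9) = 10p - 9
  the agent's payoff to Comply: p·0 + (1−p)·9 = -9p + 9
  10p - 9 = -9p + 9  ⇒  19p = 18  ⇒  p = 18/19.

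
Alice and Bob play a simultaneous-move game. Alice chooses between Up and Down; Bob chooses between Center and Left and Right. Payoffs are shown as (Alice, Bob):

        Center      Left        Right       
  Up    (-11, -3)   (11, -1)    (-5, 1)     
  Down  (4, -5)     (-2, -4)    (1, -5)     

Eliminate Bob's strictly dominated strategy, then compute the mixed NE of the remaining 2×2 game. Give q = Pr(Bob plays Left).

Bob's strategy Center is strictly dominated by Left: -1 > -3 and -4 > -5. Eliminate Center.
Alice's indifference between Up and Down determines Bob's mixing probability q:
  Alice's payoff to Up: q·11 + (1−q)·(-5) = 16q - 5
  Alice's payoff to Down: q·(-2) + (1−q)·1 = -3q + 1
  16q - 5 = -3q + 1  ⇒  19q = 6  ⇒  q = 6/19.

q = 6/19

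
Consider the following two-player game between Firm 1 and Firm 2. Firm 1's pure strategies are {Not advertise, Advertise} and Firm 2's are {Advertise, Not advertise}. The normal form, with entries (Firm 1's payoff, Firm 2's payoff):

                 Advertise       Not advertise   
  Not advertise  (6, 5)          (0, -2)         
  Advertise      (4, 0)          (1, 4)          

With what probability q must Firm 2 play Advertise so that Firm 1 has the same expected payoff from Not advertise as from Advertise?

q = 1/3

In a mixed equilibrium Firm 1 is indifferent between Not advertise and Advertise; this condition fixes q.
  Firm 1's payoff to Not advertise: q·6 + (1−q)·0 = 6q
  Firm 1's payoff to Advertise: q·4 + (1−q)·1 = 3q + 1
  6q = 3q + 1  ⇒  3q = 1  ⇒  q = 1/3.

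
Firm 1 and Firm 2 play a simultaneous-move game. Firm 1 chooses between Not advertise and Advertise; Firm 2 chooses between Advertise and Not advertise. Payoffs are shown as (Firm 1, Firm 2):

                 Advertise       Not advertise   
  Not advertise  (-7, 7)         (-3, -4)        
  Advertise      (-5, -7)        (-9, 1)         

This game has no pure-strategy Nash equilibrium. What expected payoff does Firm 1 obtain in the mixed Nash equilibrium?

-6

For Firm 1 to be willing to mix, Firm 1 must be indifferent between Not advertise and Advertise, which pins down Firm 2's mix.
  Firm 1's expected payoff from Not advertise: q·(-7) + (1−q)·(-3) = -4q - 3
  Firm 1's expected payoff from Advertise: q·(-5) + (1−q)·(-9) = 4q - 9
  -4q - 3 = 4q - 9  ⇒  -8q = -6  ⇒  q = 3/4.
At equilibrium Firm 1 is indifferent across rows, so Firm 1's payoff equals the payoff from Not advertise: (3/4)·(-7) + (1/4)·(-3) = -6.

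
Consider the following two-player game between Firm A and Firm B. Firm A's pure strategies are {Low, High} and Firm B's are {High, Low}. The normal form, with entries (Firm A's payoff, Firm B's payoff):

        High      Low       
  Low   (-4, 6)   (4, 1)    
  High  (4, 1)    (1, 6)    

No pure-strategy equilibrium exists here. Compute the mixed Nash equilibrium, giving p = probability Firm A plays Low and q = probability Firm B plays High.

Firm A's mix must leave Firm B indifferent between High and Low.
  Firm B's payoff to High: p·6 + (1−p)·1 = 5p + 1
  Firm B's payoff to Low: p·1 + (1−p)·6 = -5p + 6
  5p + 1 = -5p + 6  ⇒  10p = 5  ⇒  p = 1/2.
For Firm A to be willing to mix, Firm A must be indifferent between Low and High, which pins down Firm B's mix.
  Firm A's payoff from Low: q·(-4) + (1−q)·4 = -8q + 4
  Firm A's payoff from High: q·4 + (1−q)·1 = 3q + 1
  -8q + 4 = 3q + 1  ⇒  -11q = -3  ⇒  q = 3/11.

p = 1/2, q = 3/11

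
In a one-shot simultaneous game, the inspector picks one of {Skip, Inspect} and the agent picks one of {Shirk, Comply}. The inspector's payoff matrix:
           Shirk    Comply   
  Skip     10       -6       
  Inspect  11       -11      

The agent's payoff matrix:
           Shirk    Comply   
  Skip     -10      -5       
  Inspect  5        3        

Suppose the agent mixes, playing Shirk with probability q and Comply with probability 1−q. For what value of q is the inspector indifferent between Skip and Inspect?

q = 5/6

In a mixed equilibrium the inspector is indifferent between Skip and Inspect; this condition fixes q.
  the inspector's expected payoff from Skip: q·10 + (1−q)·(-6) = 16q - 6
  the inspector's expected payoff from Inspect: q·11 + (1−q)·(-11) = 22q - 11
  16q - 6 = 22q - 11  ⇒  -6q = -5  ⇒  q = 5/6.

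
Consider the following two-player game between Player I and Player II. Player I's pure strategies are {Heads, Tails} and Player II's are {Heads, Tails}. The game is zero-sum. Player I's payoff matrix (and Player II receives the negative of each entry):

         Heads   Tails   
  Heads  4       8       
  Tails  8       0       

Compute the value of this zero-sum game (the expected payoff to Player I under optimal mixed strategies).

Set Player I's expected payoff from Heads equal to that from Tails:
  Player I's payoff from Heads: q·4 + (1−q)·8 = -4q + 8
  Player I's payoff from Tails: q·8 + (1−q)·0 = 8q
  -4q + 8 = 8q  ⇒  -12q = -8  ⇒  q = 2/3.
The value is Player I's expected payoff against this mix (using Heads): (2/3)·4 + (1/3)·8 = 16/3.

v = 16/3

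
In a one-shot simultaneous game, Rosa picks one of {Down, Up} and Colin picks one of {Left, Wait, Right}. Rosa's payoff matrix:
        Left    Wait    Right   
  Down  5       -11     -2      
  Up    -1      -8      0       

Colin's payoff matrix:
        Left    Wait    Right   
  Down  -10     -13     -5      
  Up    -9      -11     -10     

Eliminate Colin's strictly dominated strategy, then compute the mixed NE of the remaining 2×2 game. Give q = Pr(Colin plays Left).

Colin's strategy Wait is strictly dominated by Left: -10 > -13 and -9 > -11. Eliminate Wait.
For Rosa to be willing to mix, Rosa must be indifferent between Down and Up, which pins down Colin's mix.
  Rosa's expected payoff from Down: q·5 + (1−q)·(-2) = 7q - 2
  Rosa's expected payoff from Up: q·(-1) + (1−q)·0 = -q
  7q - 2 = -q  ⇒  8q = 2  ⇒  q = 1/4.

q = 1/4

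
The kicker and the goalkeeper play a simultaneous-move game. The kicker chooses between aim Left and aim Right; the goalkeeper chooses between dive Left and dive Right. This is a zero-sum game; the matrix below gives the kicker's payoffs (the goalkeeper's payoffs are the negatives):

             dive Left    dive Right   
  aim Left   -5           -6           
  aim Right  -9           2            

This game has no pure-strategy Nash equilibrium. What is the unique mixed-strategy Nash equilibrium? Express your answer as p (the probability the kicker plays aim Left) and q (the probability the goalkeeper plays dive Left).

The goalkeeper's indifference between dive Left and dive Right determines the kicker's mixing probability p:
  the goalkeeper's payoff from dive Left: p·5 + (1−p)·9 = -4p + 9
  the goalkeeper's payoff from dive Right: p·6 + (1−p)·(-2) = 8p - 2
  -4p + 9 = 8p - 2  ⇒  -12p = -11  ⇒  p = 11/12.
The goalkeeper's mix must leave the kicker indifferent between aim Left and aim Right.
  the kicker's payoff to aim Left: q·(-5) + (1−q)·(-6) = q - 6
  the kicker's payoff to aim Right: q·(-9) + (1−q)·2 = -11q + 2
  q - 6 = -11q + 2  ⇒  12q = 8  ⇒  q = 2/3.

p = 11/12, q = 2/3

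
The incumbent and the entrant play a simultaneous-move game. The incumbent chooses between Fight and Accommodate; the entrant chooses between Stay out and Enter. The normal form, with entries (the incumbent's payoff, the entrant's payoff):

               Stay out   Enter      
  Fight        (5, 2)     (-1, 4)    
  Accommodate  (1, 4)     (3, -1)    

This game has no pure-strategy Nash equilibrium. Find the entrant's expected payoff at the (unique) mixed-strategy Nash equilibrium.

18/7

Set the entrant's expected payoff from Stay out equal to that from Enter:
  the entrant's payoff from Stay out: p·2 + (1−p)·4 = -2p + 4
  the entrant's payoff from Enter: p·4 + (1−p)·(-1) = 5p - 1
  -2p + 4 = 5p - 1  ⇒  -7p = -5  ⇒  p = 5/7.
At equilibrium the entrant is indifferent across columns, so the entrant's payoff equals the payoff from Stay out: (5/7)·2 + (2/7)·4 = 18/7.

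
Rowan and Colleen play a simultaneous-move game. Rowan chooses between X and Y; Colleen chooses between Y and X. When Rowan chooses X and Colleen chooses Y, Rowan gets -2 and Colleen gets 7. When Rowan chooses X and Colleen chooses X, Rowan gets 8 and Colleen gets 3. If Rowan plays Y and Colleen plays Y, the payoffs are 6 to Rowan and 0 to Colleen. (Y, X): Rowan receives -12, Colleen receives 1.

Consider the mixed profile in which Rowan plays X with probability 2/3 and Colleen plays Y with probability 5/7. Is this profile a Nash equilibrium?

Given Rowan's mix p = 2/3, Colleen's payoff from Y is 14/3 but from X is 7/3. Colleen strictly prefers Y, so Colleen would not mix.
So the proposed profile is not a Nash equilibrium.

No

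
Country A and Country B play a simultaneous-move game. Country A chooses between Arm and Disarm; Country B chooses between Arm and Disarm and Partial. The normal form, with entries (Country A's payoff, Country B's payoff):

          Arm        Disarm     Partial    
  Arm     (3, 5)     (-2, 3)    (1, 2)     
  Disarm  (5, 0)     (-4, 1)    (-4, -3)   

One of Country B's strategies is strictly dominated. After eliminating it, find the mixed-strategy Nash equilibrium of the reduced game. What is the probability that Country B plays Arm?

q = 1/2

Country B's strategy Partial is strictly dominated by Arm: 5 > 2 and 0 > -3. Eliminate Partial.
In a mixed equilibrium Country A is indifferent between Arm and Disarm; this condition fixes q.
  Country A's expected payoff from Arm: q·3 + (1−q)·(-2) = 5q - 2
  Country A's expected payoff from Disarm: q·5 + (1−q)·(-4) = 9q - 4
  5q - 2 = 9q - 4  ⇒  -4q = -2  ⇒  q = 1/2.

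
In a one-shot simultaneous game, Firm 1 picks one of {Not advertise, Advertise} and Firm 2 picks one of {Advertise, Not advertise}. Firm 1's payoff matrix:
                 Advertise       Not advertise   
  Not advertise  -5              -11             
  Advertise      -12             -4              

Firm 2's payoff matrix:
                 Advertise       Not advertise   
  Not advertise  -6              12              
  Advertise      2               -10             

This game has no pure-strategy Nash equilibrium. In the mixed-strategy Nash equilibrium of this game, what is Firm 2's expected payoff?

-6/5

In a mixed equilibrium Firm 2 is indifferent between Advertise and Not advertise; this condition fixes p.
  Firm 2's payoff to Advertise: p·(-6) + (1−p)·2 = -8p + 2
  Firm 2's payoff to Not advertise: p·12 + (1−p)·(-10) = 22p - 10
  -8p + 2 = 22p - 10  ⇒  -30p = -12  ⇒  p = 2/5.
At equilibrium Firm 2 is indifferent across columns, so Firm 2's payoff equals the payoff from Advertise: (2/5)·(-6) + (3/5)·2 = -6/5.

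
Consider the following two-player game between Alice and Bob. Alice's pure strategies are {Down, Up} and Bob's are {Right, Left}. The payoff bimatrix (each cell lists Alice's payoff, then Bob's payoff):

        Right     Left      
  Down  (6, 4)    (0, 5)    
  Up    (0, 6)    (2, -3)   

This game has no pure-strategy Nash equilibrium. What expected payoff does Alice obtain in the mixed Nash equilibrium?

Set Alice's expected payoff from Down equal to that from Up:
  Alice's payoff to Down: q·6 + (1−q)·0 = 6q
  Alice's payoff to Up: q·0 + (1−q)·2 = -2q + 2
  6q = -2q + 2  ⇒  8q = 2  ⇒  q = 1/4.
At equilibrium Alice is indifferent across rows, so Alice's payoff equals the payoff from Down: (1/4)·6 + (3/4)·0 = 3/2.

3/2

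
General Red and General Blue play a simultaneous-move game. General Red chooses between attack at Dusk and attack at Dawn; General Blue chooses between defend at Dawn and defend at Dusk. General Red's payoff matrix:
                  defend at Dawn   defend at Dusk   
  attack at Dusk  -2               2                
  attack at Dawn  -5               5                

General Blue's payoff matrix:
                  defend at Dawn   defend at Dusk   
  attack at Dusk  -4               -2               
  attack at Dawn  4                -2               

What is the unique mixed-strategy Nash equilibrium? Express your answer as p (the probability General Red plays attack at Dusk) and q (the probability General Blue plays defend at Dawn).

p = 3/4, q = 1/2

For General Blue to be willing to mix, General Blue must be indifferent between defend at Dawn and defend at Dusk, which pins down General Red's mix.
  General Blue's payoff to defend at Dawn: p·(-4) + (1−p)·4 = -8p + 4
  General Blue's payoff to defend at Dusk: p·(-2) + (1−p)·(-2) = -2
  -8p + 4 = -2  ⇒  -8p = -6  ⇒  p = 3/4.
General Blue's mix must leave General Red indifferent between attack at Dusk and attack at Dawn.
  General Red's expected payoff from attack at Dusk: q·(-2) + (1−q)·2 = -4q + 2
  General Red's expected payoff from attack at Dawn: q·(-5) + (1−q)·5 = -10q + 5
  -4q + 2 = -10q + 5  ⇒  6q = 3  ⇒  q = 1/2.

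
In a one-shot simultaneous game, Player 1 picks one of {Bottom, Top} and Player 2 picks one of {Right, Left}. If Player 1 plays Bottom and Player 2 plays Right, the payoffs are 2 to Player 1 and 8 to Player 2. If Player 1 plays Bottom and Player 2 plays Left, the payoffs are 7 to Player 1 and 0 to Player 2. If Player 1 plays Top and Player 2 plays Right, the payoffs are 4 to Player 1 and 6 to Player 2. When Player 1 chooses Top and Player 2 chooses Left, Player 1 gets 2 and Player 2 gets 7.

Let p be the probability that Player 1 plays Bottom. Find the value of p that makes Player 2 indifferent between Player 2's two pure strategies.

p = 1/9

For Player 2 to be willing to mix, Player 2 must be indifferent between Right and Left, which pins down Player 1's mix.
  Player 2's payoff to Right: p·8 + (1−p)·6 = 2p + 6
  Player 2's payoff to Left: p·0 + (1−p)·7 = -7p + 7
  2p + 6 = -7p + 7  ⇒  9p = 1  ⇒  p = 1/9.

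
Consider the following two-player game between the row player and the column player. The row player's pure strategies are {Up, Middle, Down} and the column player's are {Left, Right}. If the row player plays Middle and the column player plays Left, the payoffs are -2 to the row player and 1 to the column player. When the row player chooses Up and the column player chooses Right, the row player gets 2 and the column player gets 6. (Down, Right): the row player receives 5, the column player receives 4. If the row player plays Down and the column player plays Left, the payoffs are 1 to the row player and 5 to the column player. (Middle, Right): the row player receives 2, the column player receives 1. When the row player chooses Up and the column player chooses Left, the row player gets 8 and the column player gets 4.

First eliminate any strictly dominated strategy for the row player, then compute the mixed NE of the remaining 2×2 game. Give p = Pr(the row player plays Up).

p = 1/3

The row player's strategy Middle is strictly dominated by Down: 1 > -2 and 5 > 2. Eliminate Middle.
In a mixed equilibrium the column player is indifferent between Left and Right; this condition fixes p.
  the column player's payoff from Left: p·4 + (1−p)·5 = -p + 5
  the column player's payoff from Right: p·6 + (1−p)·4 = 2p + 4
  -p + 5 = 2p + 4  ⇒  -3p = -1  ⇒  p = 1/3.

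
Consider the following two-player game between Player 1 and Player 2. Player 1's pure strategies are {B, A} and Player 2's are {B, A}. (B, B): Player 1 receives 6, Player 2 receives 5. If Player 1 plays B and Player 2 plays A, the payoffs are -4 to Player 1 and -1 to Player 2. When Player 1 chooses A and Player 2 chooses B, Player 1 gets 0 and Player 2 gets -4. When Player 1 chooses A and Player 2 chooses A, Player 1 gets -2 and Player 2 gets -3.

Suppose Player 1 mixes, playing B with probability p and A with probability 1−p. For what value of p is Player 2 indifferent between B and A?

p = 1/7

Player 2's indifference between B and A determines Player 1's mixing probability p:
  Player 2's payoff to B: p·5 + (1−p)·(-4) = 9p - 4
  Player 2's payoff to A: p·(-1) + (1−p)·(-3) = 2p - 3
  9p - 4 = 2p - 3  ⇒  7p = 1  ⇒  p = 1/7.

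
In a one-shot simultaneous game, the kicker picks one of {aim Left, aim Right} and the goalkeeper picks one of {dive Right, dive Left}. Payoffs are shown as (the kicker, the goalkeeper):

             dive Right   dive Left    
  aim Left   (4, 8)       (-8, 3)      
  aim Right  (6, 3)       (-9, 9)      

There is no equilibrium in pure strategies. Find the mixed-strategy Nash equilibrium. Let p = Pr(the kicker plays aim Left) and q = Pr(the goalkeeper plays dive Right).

The goalkeeper's indifference between dive Right and dive Left determines the kicker's mixing probability p:
  the goalkeeper's expected payoff from dive Right: p·8 + (1−p)·3 = 5p + 3
  the goalkeeper's expected payoff from dive Left: p·3 + (1−p)·9 = -6p + 9
  5p + 3 = -6p + 9  ⇒  11p = 6  ⇒  p = 6/11.
In a mixed equilibrium the kicker is indifferent between aim Left and aim Right; this condition fixes q.
  the kicker's expected payoff from aim Left: q·4 + (1−q)·(-8) = 12q - 8
  the kicker's expected payoff from aim Right: q·6 + (1−q)·(-9) = 15q - 9
  12q - 8 = 15q - 9  ⇒  -3q = -1  ⇒  q = 1/3.

p = 6/11, q = 1/3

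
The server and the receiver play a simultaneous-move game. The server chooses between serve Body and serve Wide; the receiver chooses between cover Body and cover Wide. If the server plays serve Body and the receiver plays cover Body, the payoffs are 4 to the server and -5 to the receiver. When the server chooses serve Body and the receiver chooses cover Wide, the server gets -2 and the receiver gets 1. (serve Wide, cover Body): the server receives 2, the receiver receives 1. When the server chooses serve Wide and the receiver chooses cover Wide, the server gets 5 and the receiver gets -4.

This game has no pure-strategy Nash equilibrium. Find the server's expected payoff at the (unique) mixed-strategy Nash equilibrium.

8/3

In a mixed equilibrium the server is indifferent between serve Body and serve Wide; this condition fixes q.
  the server's payoff to serve Body: q·4 + (1−q)·(-2) = 6q - 2
  the server's payoff to serve Wide: q·2 + (1−q)·5 = -3q + 5
  6q - 2 = -3q + 5  ⇒  9q = 7  ⇒  q = 7/9.
At equilibrium the server is indifferent across rows, so the server's payoff equals the payoff from serve Body: (7/9)·4 + (2/9)·(-2) = 8/3.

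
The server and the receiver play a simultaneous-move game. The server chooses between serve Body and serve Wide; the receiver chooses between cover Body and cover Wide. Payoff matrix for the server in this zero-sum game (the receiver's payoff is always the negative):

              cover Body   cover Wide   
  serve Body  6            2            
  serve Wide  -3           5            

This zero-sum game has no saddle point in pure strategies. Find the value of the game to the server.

v = 3

In a mixed equilibrium the server is indifferent between serve Body and serve Wide; this condition fixes q.
  the server's expected payoff from serve Body: q·6 + (1−q)·2 = 4q + 2
  the server's expected payoff from serve Wide: q·(-3) + (1−q)·5 = -8q + 5
  4q + 2 = -8q + 5  ⇒  12q = 3  ⇒  q = 1/4.
The value is the server's expected payoff against this mix (using serve Body): (1/4)·6 + (3/4)·2 = 3.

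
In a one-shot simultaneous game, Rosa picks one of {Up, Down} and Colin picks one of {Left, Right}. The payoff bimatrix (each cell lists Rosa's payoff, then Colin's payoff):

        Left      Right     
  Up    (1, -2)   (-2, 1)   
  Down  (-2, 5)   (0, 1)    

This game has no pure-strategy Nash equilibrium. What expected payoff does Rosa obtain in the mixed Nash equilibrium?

-4/5

Colin's mix must leave Rosa indifferent between Up and Down.
  Rosa's payoff from Up: q·1 + (1−q)·(-2) = 3q - 2
  Rosa's payoff from Down: q·(-2) + (1−q)·0 = -2q
  3q - 2 = -2q  ⇒  5q = 2  ⇒  q = 2/5.
At equilibrium Rosa is indifferent across rows, so Rosa's payoff equals the payoff from Up: (2/5)·1 + (3/5)·(-2) = -4/5.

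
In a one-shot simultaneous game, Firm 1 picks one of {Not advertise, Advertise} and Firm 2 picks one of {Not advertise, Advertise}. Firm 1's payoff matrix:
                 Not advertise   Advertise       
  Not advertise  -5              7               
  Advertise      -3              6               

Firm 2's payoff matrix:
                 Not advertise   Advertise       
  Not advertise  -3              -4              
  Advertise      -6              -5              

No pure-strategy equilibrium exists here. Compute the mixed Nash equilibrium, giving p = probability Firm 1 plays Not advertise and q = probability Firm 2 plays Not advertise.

p = 1/2, q = 1/3

Set Firm 2's expected payoff from Not advertise equal to that from Advertise:
  Firm 2's expected payoff from Not advertise: p·(-3) + (1−p)·(-6) = 3p - 6
  Firm 2's expected payoff from Advertise: p·(-4) + (1−p)·(-5) = p - 5
  3p - 6 = p - 5  ⇒  2p = 1  ⇒  p = 1/2.
For Firm 1 to be willing to mix, Firm 1 must be indifferent between Not advertise and Advertise, which pins down Firm 2's mix.
  Firm 1's expected payoff from Not advertise: q·(-5) + (1−q)·7 = -12q + 7
  Firm 1's expected payoff from Advertise: q·(-3) + (1−q)·6 = -9q + 6
  -12q + 7 = -9q + 6  ⇒  -3q = -1  ⇒  q = 1/3.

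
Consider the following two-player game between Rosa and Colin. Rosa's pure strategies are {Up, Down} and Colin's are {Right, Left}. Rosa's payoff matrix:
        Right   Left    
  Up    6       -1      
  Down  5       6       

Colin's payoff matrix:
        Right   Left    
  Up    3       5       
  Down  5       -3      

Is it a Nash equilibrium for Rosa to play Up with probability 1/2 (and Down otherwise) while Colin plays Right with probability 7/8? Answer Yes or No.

No

Given Rosa's mix p = 1/2, Colin's payoff from Right is 4 but from Left is 1. Colin strictly prefers Right, so Colin would not mix.
So the proposed profile is not a Nash equilibrium.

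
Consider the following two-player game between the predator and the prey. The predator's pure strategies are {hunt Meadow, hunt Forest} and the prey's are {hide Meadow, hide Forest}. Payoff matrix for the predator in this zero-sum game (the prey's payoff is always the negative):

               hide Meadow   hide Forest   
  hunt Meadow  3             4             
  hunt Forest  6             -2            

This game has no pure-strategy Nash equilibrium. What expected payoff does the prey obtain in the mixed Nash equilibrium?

-10/3

The prey's indifference between hide Meadow and hide Forest determines the predator's mixing probability p:
  the prey's expected payoff from hide Meadow: p·(-3) + (1−p)·(-6) = 3p - 6
  the prey's expected payoff from hide Forest: p·(-4) + (1−p)·2 = -6p + 2
  3p - 6 = -6p + 2  ⇒  9p = 8  ⇒  p = 8/9.
At equilibrium the prey is indifferent across columns, so the prey's payoff equals the payoff from hide Meadow: (8/9)·(-3) + (1/9)·(-6) = -10/3.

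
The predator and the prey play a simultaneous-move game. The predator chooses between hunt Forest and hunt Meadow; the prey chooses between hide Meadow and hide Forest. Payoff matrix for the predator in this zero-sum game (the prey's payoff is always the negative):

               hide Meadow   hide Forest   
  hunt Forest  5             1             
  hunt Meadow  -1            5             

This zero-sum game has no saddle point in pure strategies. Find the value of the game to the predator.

The predator's indifference between hunt Forest and hunt Meadow determines the prey's mixing probability q:
  the predator's expected payoff from hunt Forest: q·5 + (1−q)·1 = 4q + 1
  the predator's expected payoff from hunt Meadow: q·(-1) + (1−q)·5 = -6q + 5
  4q + 1 = -6q + 5  ⇒  10q = 4  ⇒  q = 2/5.
The value is the predator's expected payoff against this mix (using hunt Forest): (2/5)·5 + (3/5)·1 = 13/5.

v = 13/5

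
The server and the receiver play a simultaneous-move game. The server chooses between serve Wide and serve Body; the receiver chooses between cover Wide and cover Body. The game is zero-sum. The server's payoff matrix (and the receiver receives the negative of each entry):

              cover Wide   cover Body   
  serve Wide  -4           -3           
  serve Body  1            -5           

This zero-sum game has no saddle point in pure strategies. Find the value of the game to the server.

In a mixed equilibrium the server is indifferent between serve Wide and serve Body; this condition fixes q.
  the server's expected payoff from serve Wide: q·(-4) + (1−q)·(-3) = -q - 3
  the server's expected payoff from serve Body: q·1 + (1−q)·(-5) = 6q - 5
  -q - 3 = 6q - 5  ⇒  -7q = -2  ⇒  q = 2/7.
The value is the server's expected payoff against this mix (using serve Wide): (2/7)·(-4) + (5/7)·(-3) = -23/7.

v = -23/7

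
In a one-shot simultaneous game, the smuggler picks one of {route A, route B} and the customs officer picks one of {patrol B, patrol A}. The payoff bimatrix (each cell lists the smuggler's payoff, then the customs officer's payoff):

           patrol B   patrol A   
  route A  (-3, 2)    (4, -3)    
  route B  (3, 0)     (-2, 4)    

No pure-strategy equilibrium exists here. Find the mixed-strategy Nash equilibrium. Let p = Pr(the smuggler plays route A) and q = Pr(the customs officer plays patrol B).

p = 4/9, q = 1/2

For the customs officer to be willing to mix, the customs officer must be indifferent between patrol B and patrol A, which pins down the smuggler's mix.
  the customs officer's expected payoff from patrol B: p·2 + (1−p)·0 = 2p
  the customs officer's expected payoff from patrol A: p·(-3) + (1−p)·4 = -7p + 4
  2p = -7p + 4  ⇒  9p = 4  ⇒  p = 4/9.
For the smuggler to be willing to mix, the smuggler must be indifferent between route A and route B, which pins down the customs officer's mix.
  the smuggler's payoff to route A: q·(-3) + (1−q)·4 = -7q + 4
  the smuggler's payoff to route B: q·3 + (1−q)·(-2) = 5q - 2
  -7q + 4 = 5q - 2  ⇒  -12q = -6  ⇒  q = 1/2.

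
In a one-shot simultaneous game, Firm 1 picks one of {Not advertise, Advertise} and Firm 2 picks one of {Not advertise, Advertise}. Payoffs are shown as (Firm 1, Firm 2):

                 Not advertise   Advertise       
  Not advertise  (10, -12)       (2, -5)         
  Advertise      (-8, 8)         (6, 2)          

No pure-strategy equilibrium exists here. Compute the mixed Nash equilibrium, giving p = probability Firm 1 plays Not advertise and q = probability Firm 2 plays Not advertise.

p = 6/13, q = 2/11

In a mixed equilibrium Firm 2 is indifferent between Not advertise and Advertise; this condition fixes p.
  Firm 2's payoff to Not advertise: p·(-12) + (1−p)·8 = -20p + 8
  Firm 2's payoff to Advertise: p·(-5) + (1−p)·2 = -7p + 2
  -20p + 8 = -7p + 2  ⇒  -13p = -6  ⇒  p = 6/13.
Set Firm 1's expected payoff from Not advertise equal to that from Advertise:
  Firm 1's payoff from Not advertise: q·10 + (1−q)·2 = 8q + 2
  Firm 1's payoff from Advertise: q·(-8) + (1−q)·6 = -14q + 6
  8q + 2 = -14q + 6  ⇒  22q = 4  ⇒  q = 2/11.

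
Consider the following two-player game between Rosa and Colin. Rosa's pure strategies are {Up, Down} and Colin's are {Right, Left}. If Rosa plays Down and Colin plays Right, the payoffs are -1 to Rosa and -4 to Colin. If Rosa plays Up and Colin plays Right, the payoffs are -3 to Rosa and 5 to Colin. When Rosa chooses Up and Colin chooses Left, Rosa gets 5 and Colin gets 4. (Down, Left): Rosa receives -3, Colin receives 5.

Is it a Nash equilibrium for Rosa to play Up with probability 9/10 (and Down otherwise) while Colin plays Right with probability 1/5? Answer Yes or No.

No

Given Colin's mix q = 1/5, Rosa's payoff from Up is 17/5 but from Down is -13/5. Rosa strictly prefers Up, so Rosa would not mix.
So the proposed profile is not a Nash equilibrium.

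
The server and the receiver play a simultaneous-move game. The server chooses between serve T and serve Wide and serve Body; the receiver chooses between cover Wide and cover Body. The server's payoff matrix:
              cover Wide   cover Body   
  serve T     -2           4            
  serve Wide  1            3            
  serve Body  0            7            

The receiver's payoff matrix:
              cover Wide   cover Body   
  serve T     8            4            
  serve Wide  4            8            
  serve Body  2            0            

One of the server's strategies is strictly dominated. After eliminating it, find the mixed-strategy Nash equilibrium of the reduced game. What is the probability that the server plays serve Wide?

The server's strategy serve T is strictly dominated by serve Body: 0 > -2 and 7 > 4. Eliminate serve T.
In a mixed equilibrium the receiver is indifferent between cover Wide and cover Body; this condition fixes p.
  the receiver's expected payoff from cover Wide: p·4 + (1−p)·2 = 2p + 2
  the receiver's expected payoff from cover Body: p·8 + (1−p)·0 = 8p
  2p + 2 = 8p  ⇒  -6p = -2  ⇒  p = 1/3.

p = 1/3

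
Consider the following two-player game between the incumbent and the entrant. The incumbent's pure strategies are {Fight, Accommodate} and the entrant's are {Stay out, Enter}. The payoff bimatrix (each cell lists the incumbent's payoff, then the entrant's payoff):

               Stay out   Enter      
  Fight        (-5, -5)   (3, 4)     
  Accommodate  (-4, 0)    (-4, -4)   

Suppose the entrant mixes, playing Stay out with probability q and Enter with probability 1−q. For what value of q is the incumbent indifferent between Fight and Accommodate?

q = 7/8

The entrant's mix must leave the incumbent indifferent between Fight and Accommodate.
  the incumbent's payoff to Fight: q·(-5) + (1−q)·3 = -8q + 3
  the incumbent's payoff to Accommodate: q·(-4) + (1−q)·(-4) = -4
  -8q + 3 = -4  ⇒  -8q = -7  ⇒  q = 7/8.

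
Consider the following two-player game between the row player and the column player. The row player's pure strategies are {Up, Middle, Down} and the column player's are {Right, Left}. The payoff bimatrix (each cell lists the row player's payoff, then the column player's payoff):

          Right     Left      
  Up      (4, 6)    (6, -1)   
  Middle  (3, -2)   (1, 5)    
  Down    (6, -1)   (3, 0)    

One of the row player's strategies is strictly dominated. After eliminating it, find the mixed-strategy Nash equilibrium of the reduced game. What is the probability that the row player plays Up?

p = 1/8

The row player's strategy Middle is strictly dominated by Down: 6 > 3 and 3 > 1. Eliminate Middle.
In a mixed equilibrium the column player is indifferent between Right and Left; this condition fixes p.
  the column player's expected payoff from Right: p·6 + (1−p)·(-1) = 7p - 1
  the column player's expected payoff from Left: p·(-1) + (1−p)·0 = -p
  7p - 1 = -p  ⇒  8p = 1  ⇒  p = 1/8.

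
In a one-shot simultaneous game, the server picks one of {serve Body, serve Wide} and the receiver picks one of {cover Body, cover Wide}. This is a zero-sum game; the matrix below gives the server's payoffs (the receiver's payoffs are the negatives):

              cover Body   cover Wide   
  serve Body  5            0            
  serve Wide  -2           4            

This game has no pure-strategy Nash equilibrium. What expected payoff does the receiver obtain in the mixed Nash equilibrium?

-20/11

The server's mix must leave the receiver indifferent between cover Body and cover Wide.
  the receiver's payoff from cover Body: p·(-5) + (1−p)·2 = -7p + 2
  the receiver's payoff from cover Wide: p·0 + (1−p)·(-4) = 4p - 4
  -7p + 2 = 4p - 4  ⇒  -11p = -6  ⇒  p = 6/11.
At equilibrium the receiver is indifferent across columns, so the receiver's payoff equals the payoff from cover Body: (6/11)·(-5) + (5/11)·2 = -20/11.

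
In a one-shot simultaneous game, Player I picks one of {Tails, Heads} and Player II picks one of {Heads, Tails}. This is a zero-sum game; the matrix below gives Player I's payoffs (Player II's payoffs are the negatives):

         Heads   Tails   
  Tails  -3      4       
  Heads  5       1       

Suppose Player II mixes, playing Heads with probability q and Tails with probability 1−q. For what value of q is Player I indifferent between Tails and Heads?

Set Player I's expected payoff from Tails equal to that from Heads:
  Player I's payoff from Tails: q·(-3) + (1−q)·4 = -7q + 4
  Player I's payoff from Heads: q·5 + (1−q)·1 = 4q + 1
  -7q + 4 = 4q + 1  ⇒  -11q = -3  ⇒  q = 3/11.

q = 3/11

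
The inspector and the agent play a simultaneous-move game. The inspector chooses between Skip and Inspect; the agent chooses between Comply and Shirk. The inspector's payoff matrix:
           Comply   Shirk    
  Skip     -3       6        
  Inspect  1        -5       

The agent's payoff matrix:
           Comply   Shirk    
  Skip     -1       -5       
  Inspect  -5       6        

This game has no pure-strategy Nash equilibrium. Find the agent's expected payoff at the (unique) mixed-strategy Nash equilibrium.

In a mixed equilibrium the agent is indifferent between Comply and Shirk; this condition fixes p.
  the agent's payoff to Comply: p·(-1) + (1−p)·(-5) = 4p - 5
  the agent's payoff to Shirk: p·(-5) + (1−p)·6 = -11p + 6
  4p - 5 = -11p + 6  ⇒  15p = 11  ⇒  p = 11/15.
At equilibrium the agent is indifferent across columns, so the agent's payoff equals the payoff from Comply: (11/15)·(-1) + (4/15)·(-5) = -31/15.

-31/15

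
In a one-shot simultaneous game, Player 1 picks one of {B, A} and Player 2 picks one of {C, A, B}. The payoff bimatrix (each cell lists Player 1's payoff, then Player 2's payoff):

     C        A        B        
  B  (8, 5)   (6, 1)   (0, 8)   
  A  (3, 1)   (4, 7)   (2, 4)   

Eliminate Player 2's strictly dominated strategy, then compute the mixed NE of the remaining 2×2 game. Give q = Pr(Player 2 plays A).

Player 2's strategy C is strictly dominated by B: 8 > 5 and 4 > 1. Eliminate C.
Player 2's mix must leave Player 1 indifferent between B and A.
  Player 1's expected payoff from B: q·6 + (1−q)·0 = 6q
  Player 1's expected payoff from A: q·4 + (1−q)·2 = 2q + 2
  6q = 2q + 2  ⇒  4q = 2  ⇒  q = 1/2.

q = 1/2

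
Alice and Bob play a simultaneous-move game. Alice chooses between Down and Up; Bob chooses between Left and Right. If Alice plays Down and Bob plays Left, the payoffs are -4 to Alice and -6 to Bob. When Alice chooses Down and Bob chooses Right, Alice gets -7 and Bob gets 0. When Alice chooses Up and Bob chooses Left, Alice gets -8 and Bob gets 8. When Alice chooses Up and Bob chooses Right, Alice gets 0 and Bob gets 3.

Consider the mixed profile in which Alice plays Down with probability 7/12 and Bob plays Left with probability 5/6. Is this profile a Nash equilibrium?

No

Given Alice's mix p = 7/12, Bob's payoff from Left is -1/6 but from Right is 5/4. Bob strictly prefers Right, so Bob would not mix.
So the proposed profile is not a Nash equilibrium.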